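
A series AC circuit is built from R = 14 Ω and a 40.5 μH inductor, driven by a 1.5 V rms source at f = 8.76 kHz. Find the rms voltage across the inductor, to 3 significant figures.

ω = 2πf = 55040 rad/s
X_L = ωL = 2.23 Ω
Z = 14.0 + j2.23 Ω
|Z| = √(14.0² + 2.23²) = 14.2 Ω
I = V/|Z| = 106 mA
V_L = I·|Z_L| = 0.106 × 2.23 = 0.236 V

0.236 V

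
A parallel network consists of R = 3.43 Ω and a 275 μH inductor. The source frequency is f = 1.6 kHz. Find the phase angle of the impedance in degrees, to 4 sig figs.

ω = 2πf = 10050 rad/s
X_L = ωL = 2.765 Ω
Parallel: admittances add. Y = 1/R + 1/(jωL)
Y = (0.2915 − j0.3617) S
|Y| = 0.4646 S → |Z| = 1/|Y| = 2.152 Ω, ∠Z = −∠Y = 51.13°

51.13°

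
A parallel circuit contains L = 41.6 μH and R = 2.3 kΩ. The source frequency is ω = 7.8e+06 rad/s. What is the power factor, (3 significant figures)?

X_L = ωL = 324 Ω
Parallel: admittances add. Y = 1/R + 1/(jωL)
Y = (0.000435 − j0.00308) S
|Y| = 0.00311 S → |Z| = 1/|Y| = 321 Ω, ∠Z = −∠Y = 82.0°
cos φ = cos(82.0°) = 0.140

0.140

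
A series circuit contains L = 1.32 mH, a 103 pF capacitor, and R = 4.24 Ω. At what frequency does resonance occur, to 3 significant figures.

432 kHz

ω₀ = 1/√(LC) = 1/√(0.00132 × 1.03e-10) = 2.712e+06 rad/s
f₀ = ω₀/(2π) = 432 kHz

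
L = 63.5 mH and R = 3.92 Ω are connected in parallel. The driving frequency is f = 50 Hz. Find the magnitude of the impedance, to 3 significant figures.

ω = 2πf = 314.2 rad/s
X_L = ωL = 19.9 Ω
Parallel: admittances add. Y = 1/R + 1/(jωL)
Y = (0.255 − j0.0501) S
|Y| = 0.260 S → |Z| = 1/|Y| = 3.85 Ω, ∠Z = −∠Y = 11.1°

3.85 Ω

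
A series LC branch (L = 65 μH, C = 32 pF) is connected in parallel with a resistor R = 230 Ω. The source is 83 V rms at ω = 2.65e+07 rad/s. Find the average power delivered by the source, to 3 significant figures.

30.0 W

X_L = ωL = 1720 Ω
X_C = 1/(ωC) = 1180 Ω
Branch 1: Z₁ = R = 230 Ω
Branch 2 (series LC): Z₂ = j(X_L − X_C) = j543 Ω
Parallel: Z = Z₁Z₂/(Z₁+Z₂), |Z| = 212 Ω, ∠Z = 22.9°
I = V/|Z| = 392 mA
P = VI cos φ = 83 × 0.392 × cos(22.9°) = 30.0 W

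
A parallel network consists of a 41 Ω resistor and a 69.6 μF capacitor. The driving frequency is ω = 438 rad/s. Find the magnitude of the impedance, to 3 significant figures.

25.6 Ω

X_C = 1/(ωC) = 32.8 Ω
Parallel: admittances add. Y = 1/R + jωC
Y = (0.0244 + j0.0305) S
|Y| = 0.0390 S → |Z| = 1/|Y| = 25.6 Ω, ∠Z = −∠Y = -51.3°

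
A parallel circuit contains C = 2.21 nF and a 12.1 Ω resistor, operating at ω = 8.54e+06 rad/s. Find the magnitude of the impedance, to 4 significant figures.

X_C = 1/(ωC) = 52.98 Ω
Parallel: admittances add. Y = 1/R + jωC
Y = (0.08264 + j0.01887) S
|Y| = 0.08477 S → |Z| = 1/|Y| = 11.80 Ω, ∠Z = −∠Y = -12.86°

11.80 Ω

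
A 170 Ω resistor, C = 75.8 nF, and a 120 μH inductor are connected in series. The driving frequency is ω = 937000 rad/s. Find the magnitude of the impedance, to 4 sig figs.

X_L = ωL = 112.4 Ω
X_C = 1/(ωC) = 14.08 Ω
Net reactance X = X_L − X_C = 98.36 Ω
Z = 170.0 + j98.36 Ω
|Z| = √(170.0² + 98.36²) = 196.4 Ω

196.4 Ω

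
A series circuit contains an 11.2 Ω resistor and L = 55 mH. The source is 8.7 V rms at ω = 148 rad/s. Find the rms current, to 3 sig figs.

X_L = ωL = 8.14 Ω
Z = 11.2 + j8.14 Ω
|Z| = √(11.2² + 8.14²) = 13.8 Ω
I = V/|Z| = 8.7/13.8 = 628 mA

628 mA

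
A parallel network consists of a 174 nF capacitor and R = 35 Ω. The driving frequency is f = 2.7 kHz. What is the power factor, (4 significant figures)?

0.9947

ω = 2πf = 16960 rad/s
X_C = 1/(ωC) = 338.8 Ω
Parallel: admittances add. Y = 1/R + jωC
Y = (0.02857 + j0.002952) S
|Y| = 0.02872 S → |Z| = 1/|Y| = 34.81 Ω, ∠Z = −∠Y = -5.899°
cos φ = cos(-5.899°) = 0.9947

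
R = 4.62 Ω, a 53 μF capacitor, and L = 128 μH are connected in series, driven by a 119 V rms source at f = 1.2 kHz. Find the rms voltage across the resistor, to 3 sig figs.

113 V

ω = 2πf = 7540 rad/s
X_L = ωL = 0.965 Ω
X_C = 1/(ωC) = 2.50 Ω
Net reactance X = X_L − X_C = -1.54 Ω
Z = 4.62 − j1.54 Ω
|Z| = √(4.62² + 1.54²) = 4.87 Ω
I = V/|Z| = 24.4 A
V_R = I·|Z_R| = 24.4 × 4.62 = 113 V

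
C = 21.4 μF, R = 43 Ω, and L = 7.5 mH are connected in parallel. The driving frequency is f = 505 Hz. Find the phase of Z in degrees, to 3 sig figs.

-48.1°

ω = 2πf = 3173 rad/s
X_L = ωL = 23.8 Ω
X_C = 1/(ωC) = 14.7 Ω
Parallel: admittances add. Y = 1/R + 1/(jωL) + jωC
Y = (0.0233 + j0.0259) S
|Y| = 0.0348 S → |Z| = 1/|Y| = 28.7 Ω, ∠Z = −∠Y = -48.1°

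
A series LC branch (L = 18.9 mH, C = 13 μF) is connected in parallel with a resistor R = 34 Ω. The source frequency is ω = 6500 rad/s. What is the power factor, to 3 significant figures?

X_L = ωL = 123 Ω
X_C = 1/(ωC) = 11.8 Ω
Branch 1: Z₁ = R = 34.0 Ω
Branch 2 (series LC): Z₂ = j(X_L − X_C) = j111 Ω
Parallel: Z = Z₁Z₂/(Z₁+Z₂), |Z| = 32.5 Ω, ∠Z = 17.0°
cos φ = cos(17.0°) = 0.956

0.956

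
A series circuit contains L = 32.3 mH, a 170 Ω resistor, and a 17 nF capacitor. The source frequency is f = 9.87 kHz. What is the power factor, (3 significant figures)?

ω = 2πf = 62020 rad/s
X_L = ωL = 2000 Ω
X_C = 1/(ωC) = 949 Ω
Net reactance X = X_L − X_C = 1050 Ω
Z = 170 + j1050 Ω
|Z| = √(170² + 1050²) = 1070 Ω
∠Z = arctan(1050/170) = 80.8°
cos φ = cos(80.8°) = 0.159

0.159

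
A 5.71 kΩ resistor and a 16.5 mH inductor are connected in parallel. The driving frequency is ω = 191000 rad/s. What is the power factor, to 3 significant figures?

0.483

X_L = ωL = 3150 Ω
Parallel: admittances add. Y = 1/R + 1/(jωL)
Y = (0.000175 − j0.000317) S
|Y| = 0.000362 S → |Z| = 1/|Y| = 2760 Ω, ∠Z = −∠Y = 61.1°
cos φ = cos(61.1°) = 0.483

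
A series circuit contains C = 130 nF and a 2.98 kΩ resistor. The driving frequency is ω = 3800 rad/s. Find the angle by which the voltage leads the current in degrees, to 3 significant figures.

-34.2°

X_C = 1/(ωC) = 2020 Ω
Z = 2980 − j2020 Ω
|Z| = √(2980² + 2020²) = 3600 Ω
∠Z = arctan(-2020/2980) = -34.2°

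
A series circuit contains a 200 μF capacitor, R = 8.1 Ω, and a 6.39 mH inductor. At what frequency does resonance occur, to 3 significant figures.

ω₀ = 1/√(LC) = 1/√(0.00639 × 0.0002) = 884.6 rad/s
f₀ = ω₀/(2π) = 141 Hz

141 Hz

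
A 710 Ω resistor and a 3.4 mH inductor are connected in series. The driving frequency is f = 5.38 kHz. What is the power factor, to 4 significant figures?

ω = 2πf = 33800 rad/s
X_L = ωL = 114.9 Ω
Z = 710.0 + j114.9 Ω
|Z| = √(710.0² + 114.9²) = 719.2 Ω
∠Z = arctan(114.9/710.0) = 9.195°
cos φ = cos(9.195°) = 0.9872

0.9872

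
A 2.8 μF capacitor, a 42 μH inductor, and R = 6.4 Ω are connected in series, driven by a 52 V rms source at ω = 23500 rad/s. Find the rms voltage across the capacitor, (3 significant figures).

X_L = ωL = 0.987 Ω
X_C = 1/(ωC) = 15.2 Ω
Net reactance X = X_L − X_C = -14.2 Ω
Z = 6.40 − j14.2 Ω
|Z| = √(6.40² + 14.2²) = 15.6 Ω
I = V/|Z| = 3.34 A
V_C = I·|Z_C| = 3.34 × 15.2 = 50.7 V

50.7 V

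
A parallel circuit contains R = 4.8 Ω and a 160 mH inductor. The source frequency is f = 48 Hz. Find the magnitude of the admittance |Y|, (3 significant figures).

ω = 2πf = 301.6 rad/s
X_L = ωL = 48.3 Ω
Parallel: admittances add. Y = 1/R + 1/(jωL)
Y = (0.208 − j0.0207) S
|Y| = 0.209 S → |Z| = 1/|Y| = 4.78 Ω, ∠Z = −∠Y = 5.68°

209 mS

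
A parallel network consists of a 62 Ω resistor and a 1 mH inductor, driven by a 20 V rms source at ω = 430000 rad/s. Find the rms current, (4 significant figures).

325.9 mA

X_L = ωL = 430.0 Ω
Parallel: admittances add. Y = 1/R + 1/(jωL)
Y = (0.01613 − j0.002326) S
|Y| = 0.01630 S → |Z| = 1/|Y| = 61.37 Ω, ∠Z = −∠Y = 8.205°
I = V/|Z| = 20/61.37 = 325.9 mA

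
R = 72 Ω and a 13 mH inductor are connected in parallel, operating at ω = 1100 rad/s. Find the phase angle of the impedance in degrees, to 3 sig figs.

X_L = ωL = 14.3 Ω
Parallel: admittances add. Y = 1/R + 1/(jωL)
Y = (0.0139 − j0.0699) S
|Y| = 0.0713 S → |Z| = 1/|Y| = 14.0 Ω, ∠Z = −∠Y = 78.8°

78.8°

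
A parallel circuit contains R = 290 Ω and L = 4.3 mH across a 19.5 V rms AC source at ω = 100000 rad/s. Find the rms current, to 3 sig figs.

X_L = ωL = 430 Ω
Parallel: admittances add. Y = 1/R + 1/(jωL)
Y = (0.00345 − j0.00233) S
|Y| = 0.00416 S → |Z| = 1/|Y| = 240 Ω, ∠Z = −∠Y = 34.0°
I = V/|Z| = 19.5/240 = 81.1 mA

81.1 mA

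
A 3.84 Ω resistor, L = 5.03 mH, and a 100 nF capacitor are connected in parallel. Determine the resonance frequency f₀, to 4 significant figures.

ω₀ = 1/√(LC) = 1/√(0.00503 × 1e-07) = 44590 rad/s
f₀ = ω₀/(2π) = 7.096 kHz

7.096 kHz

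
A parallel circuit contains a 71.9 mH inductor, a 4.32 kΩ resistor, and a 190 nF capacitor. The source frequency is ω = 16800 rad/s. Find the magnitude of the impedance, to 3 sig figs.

421 Ω

X_L = ωL = 1210 Ω
X_C = 1/(ωC) = 313 Ω
Parallel: admittances add. Y = 1/R + 1/(jωL) + jωC
Y = (0.000231 + j0.00236) S
|Y| = 0.00238 S → |Z| = 1/|Y| = 421 Ω, ∠Z = −∠Y = -84.4°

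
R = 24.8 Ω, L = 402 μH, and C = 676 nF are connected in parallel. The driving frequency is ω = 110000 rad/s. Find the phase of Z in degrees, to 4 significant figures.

-52.07°

X_L = ωL = 44.22 Ω
X_C = 1/(ωC) = 13.45 Ω
Parallel: admittances add. Y = 1/R + 1/(jωL) + jωC
Y = (0.04032 + j0.05175) S
|Y| = 0.06560 S → |Z| = 1/|Y| = 15.24 Ω, ∠Z = −∠Y = -52.07°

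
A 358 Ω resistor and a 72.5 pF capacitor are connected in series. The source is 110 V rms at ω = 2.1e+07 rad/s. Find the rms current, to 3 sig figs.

X_C = 1/(ωC) = 657 Ω
Z = 358 − j657 Ω
|Z| = √(358² + 657²) = 748 Ω
I = V/|Z| = 110/748 = 147 mA

147 mA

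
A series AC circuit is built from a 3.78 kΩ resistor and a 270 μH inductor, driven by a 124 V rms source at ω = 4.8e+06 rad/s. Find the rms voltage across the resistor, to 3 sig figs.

117 V

X_L = ωL = 1300 Ω
Z = 3780 + j1300 Ω
|Z| = √(3780² + 1300²) = 4000 Ω
I = V/|Z| = 31.0 mA
V_R = I·|Z_R| = 0.0310 × 3780 = 117 V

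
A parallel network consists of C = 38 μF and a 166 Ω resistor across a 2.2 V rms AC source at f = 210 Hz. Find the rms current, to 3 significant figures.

ω = 2πf = 1319 rad/s
X_C = 1/(ωC) = 19.9 Ω
Parallel: admittances add. Y = 1/R + jωC
Y = (0.00602 + j0.0501) S
|Y| = 0.0505 S → |Z| = 1/|Y| = 19.8 Ω, ∠Z = −∠Y = -83.1°
I = V/|Z| = 2.2/19.8 = 111 mA

111 mA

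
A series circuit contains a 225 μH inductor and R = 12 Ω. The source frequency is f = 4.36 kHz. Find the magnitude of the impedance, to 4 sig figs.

13.49 Ω

ω = 2πf = 27390 rad/s
X_L = ωL = 6.164 Ω
Z = 12.00 + j6.164 Ω
|Z| = √(12.00² + 6.164²) = 13.49 Ω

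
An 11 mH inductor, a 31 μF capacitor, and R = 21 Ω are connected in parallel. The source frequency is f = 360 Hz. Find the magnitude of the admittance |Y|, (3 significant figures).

ω = 2πf = 2262 rad/s
X_L = ωL = 24.9 Ω
X_C = 1/(ωC) = 14.3 Ω
Parallel: admittances add. Y = 1/R + 1/(jωL) + jωC
Y = (0.0476 + j0.0299) S
|Y| = 0.0562 S → |Z| = 1/|Y| = 17.8 Ω, ∠Z = −∠Y = -32.2°

56.2 mS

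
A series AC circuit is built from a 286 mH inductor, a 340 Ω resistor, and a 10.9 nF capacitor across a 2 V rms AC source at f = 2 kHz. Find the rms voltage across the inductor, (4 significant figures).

1.931 V

ω = 2πf = 12570 rad/s
X_L = ωL = 3594 Ω
X_C = 1/(ωC) = 7301 Ω
Net reactance X = X_L − X_C = -3707 Ω
Z = 340.0 − j3707 Ω
|Z| = √(340.0² + 3707²) = 3722 Ω
I = V/|Z| = 537.3 μA
V_L = I·|Z_L| = 0.0005373 × 3594 = 1.931 V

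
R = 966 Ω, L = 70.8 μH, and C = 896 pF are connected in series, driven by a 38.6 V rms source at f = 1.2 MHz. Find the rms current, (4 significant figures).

37.11 mA

ω = 2πf = 7.54e+06 rad/s
X_L = ωL = 533.8 Ω
X_C = 1/(ωC) = 148.0 Ω
Net reactance X = X_L − X_C = 385.8 Ω
Z = 966.0 + j385.8 Ω
|Z| = √(966.0² + 385.8²) = 1040 Ω
I = V/|Z| = 38.6/1040 = 37.11 mA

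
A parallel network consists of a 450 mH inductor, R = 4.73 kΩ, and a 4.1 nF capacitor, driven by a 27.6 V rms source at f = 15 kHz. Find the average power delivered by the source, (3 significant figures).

161 mW

ω = 2πf = 94250 rad/s
X_L = ωL = 42400 Ω
X_C = 1/(ωC) = 2590 Ω
Parallel: admittances add. Y = 1/R + 1/(jωL) + jωC
Y = (0.000211 + j0.000363) S
|Y| = 0.000420 S → |Z| = 1/|Y| = 2380 Ω, ∠Z = −∠Y = -59.8°
I = V/|Z| = 11.6 mA
P = VI cos φ = 27.6 × 0.0116 × cos(-59.8°) = 161 mW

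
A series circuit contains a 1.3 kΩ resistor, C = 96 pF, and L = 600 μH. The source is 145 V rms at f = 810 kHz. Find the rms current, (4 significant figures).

ω = 2πf = 5.089e+06 rad/s
X_L = ωL = 3054 Ω
X_C = 1/(ωC) = 2047 Ω
Net reactance X = X_L − X_C = 1007 Ω
Z = 1300 + j1007 Ω
|Z| = √(1300² + 1007²) = 1644 Ω
I = V/|Z| = 145/1644 = 88.18 mA

88.18 mA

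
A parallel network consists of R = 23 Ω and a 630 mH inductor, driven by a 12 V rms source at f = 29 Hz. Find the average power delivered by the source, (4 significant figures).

ω = 2πf = 182.2 rad/s
X_L = ωL = 114.8 Ω
Parallel: admittances add. Y = 1/R + 1/(jωL)
Y = (0.04348 − j0.008711) S
|Y| = 0.04434 S → |Z| = 1/|Y| = 22.55 Ω, ∠Z = −∠Y = 11.33°
I = V/|Z| = 532.1 mA
P = VI cos φ = 12 × 0.5321 × cos(11.33°) = 6.261 W

6.261 W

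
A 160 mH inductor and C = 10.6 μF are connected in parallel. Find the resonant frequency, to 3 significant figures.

122 Hz

ω₀ = 1/√(LC) = 1/√(0.16 × 1.06e-05) = 767.9 rad/s
f₀ = ω₀/(2π) = 122 Hz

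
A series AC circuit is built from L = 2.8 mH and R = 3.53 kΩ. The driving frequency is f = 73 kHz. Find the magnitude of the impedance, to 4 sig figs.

3756 Ω

ω = 2πf = 458700 rad/s
X_L = ωL = 1284 Ω
Z = 3530 + j1284 Ω
|Z| = √(3530² + 1284²) = 3756 Ω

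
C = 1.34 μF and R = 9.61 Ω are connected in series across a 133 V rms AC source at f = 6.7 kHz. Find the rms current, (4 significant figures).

ω = 2πf = 42100 rad/s
X_C = 1/(ωC) = 17.73 Ω
Z = 9.610 − j17.73 Ω
|Z| = √(9.610² + 17.73²) = 20.16 Ω
I = V/|Z| = 133/20.16 = 6.596 A

6.596 A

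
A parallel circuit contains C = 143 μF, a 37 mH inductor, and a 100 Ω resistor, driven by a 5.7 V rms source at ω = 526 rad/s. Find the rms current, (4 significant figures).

X_L = ωL = 19.46 Ω
X_C = 1/(ωC) = 13.29 Ω
Parallel: admittances add. Y = 1/R + 1/(jωL) + jωC
Y = (0.01000 + j0.02384) S
|Y| = 0.02585 S → |Z| = 1/|Y| = 38.69 Ω, ∠Z = −∠Y = -67.24°
I = V/|Z| = 5.7/38.69 = 147.3 mA

147.3 mA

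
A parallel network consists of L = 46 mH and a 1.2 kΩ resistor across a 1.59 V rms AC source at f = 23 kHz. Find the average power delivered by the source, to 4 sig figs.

2.107 mW

ω = 2πf = 144500 rad/s
X_L = ωL = 6648 Ω
Parallel: admittances add. Y = 1/R + 1/(jωL)
Y = (0.0008333 − j0.0001504) S
|Y| = 0.0008468 S → |Z| = 1/|Y| = 1181 Ω, ∠Z = −∠Y = 10.23°
I = V/|Z| = 1.346 mA
P = VI cos φ = 1.59 × 0.001346 × cos(10.23°) = 2.107 mW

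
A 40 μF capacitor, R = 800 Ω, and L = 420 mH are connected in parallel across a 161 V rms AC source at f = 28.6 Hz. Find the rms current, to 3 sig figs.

996 mA

ω = 2πf = 179.7 rad/s
X_L = ωL = 75.5 Ω
X_C = 1/(ωC) = 139 Ω
Parallel: admittances add. Y = 1/R + 1/(jωL) + jωC
Y = (0.00125 − j0.00606) S
|Y| = 0.00619 S → |Z| = 1/|Y| = 162 Ω, ∠Z = −∠Y = 78.3°
I = V/|Z| = 161/162 = 996 mA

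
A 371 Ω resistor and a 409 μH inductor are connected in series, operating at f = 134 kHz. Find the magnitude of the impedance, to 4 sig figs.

506.2 Ω

ω = 2πf = 841900 rad/s
X_L = ωL = 344.4 Ω
Z = 371.0 + j344.4 Ω
|Z| = √(371.0² + 344.4²) = 506.2 Ω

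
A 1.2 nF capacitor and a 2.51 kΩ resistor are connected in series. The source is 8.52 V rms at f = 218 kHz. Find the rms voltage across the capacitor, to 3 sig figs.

ω = 2πf = 1.37e+06 rad/s
X_C = 1/(ωC) = 608 Ω
Z = 2510 − j608 Ω
|Z| = √(2510² + 608²) = 2580 Ω
I = V/|Z| = 3.30 mA
V_C = I·|Z_C| = 0.00330 × 608 = 2.01 V

2.01 V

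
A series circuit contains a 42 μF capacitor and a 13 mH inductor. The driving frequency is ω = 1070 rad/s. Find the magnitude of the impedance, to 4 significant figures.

X_L = ωL = 13.91 Ω
X_C = 1/(ωC) = 22.25 Ω
Net reactance X = X_L − X_C = -8.342 Ω
Z = − j8.342 Ω
|Z| = √(0² + 8.342²) = 8.342 Ω

8.342 Ω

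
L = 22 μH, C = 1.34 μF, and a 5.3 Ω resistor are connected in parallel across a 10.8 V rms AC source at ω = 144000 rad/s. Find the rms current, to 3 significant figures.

X_L = ωL = 3.17 Ω
X_C = 1/(ωC) = 5.18 Ω
Parallel: admittances add. Y = 1/R + 1/(jωL) + jωC
Y = (0.189 − j0.123) S
|Y| = 0.225 S → |Z| = 1/|Y| = 4.44 Ω, ∠Z = −∠Y = 33.0°
I = V/|Z| = 10.8/4.44 = 2.43 A

2.43 A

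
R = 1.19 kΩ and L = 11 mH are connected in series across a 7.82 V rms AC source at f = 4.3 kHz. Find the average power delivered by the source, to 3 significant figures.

ω = 2πf = 27020 rad/s
X_L = ωL = 297 Ω
Z = 1190 + j297 Ω
|Z| = √(1190² + 297²) = 1230 Ω
∠Z = arctan(297/1190) = 14.0°
I = V/|Z| = 6.38 mA
P = VI cos φ = 7.82 × 0.00638 × cos(14.0°) = 48.4 mW

48.4 mW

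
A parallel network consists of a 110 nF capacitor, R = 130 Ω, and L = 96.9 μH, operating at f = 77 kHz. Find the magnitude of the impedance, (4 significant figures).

30.49 Ω

ω = 2πf = 483800 rad/s
X_L = ωL = 46.88 Ω
X_C = 1/(ωC) = 18.79 Ω
Parallel: admittances add. Y = 1/R + 1/(jωL) + jωC
Y = (0.007692 + j0.03189) S
|Y| = 0.03280 S → |Z| = 1/|Y| = 30.49 Ω, ∠Z = −∠Y = -76.44°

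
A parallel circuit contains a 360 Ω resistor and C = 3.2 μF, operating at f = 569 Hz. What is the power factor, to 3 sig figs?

ω = 2πf = 3575 rad/s
X_C = 1/(ωC) = 87.4 Ω
Parallel: admittances add. Y = 1/R + jωC
Y = (0.00278 + j0.0114) S
|Y| = 0.0118 S → |Z| = 1/|Y| = 84.9 Ω, ∠Z = −∠Y = -76.4°
cos φ = cos(-76.4°) = 0.236

0.236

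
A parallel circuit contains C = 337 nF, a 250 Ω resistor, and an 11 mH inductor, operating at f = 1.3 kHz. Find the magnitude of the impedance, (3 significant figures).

ω = 2πf = 8168 rad/s
X_L = ωL = 89.8 Ω
X_C = 1/(ωC) = 363 Ω
Parallel: admittances add. Y = 1/R + 1/(jωL) + jωC
Y = (0.00400 − j0.00838) S
|Y| = 0.00928 S → |Z| = 1/|Y| = 108 Ω, ∠Z = −∠Y = 64.5°

108 Ω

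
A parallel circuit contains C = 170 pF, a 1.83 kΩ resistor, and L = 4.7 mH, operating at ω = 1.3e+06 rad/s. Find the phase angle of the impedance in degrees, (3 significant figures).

X_L = ωL = 6110 Ω
X_C = 1/(ωC) = 4520 Ω
Parallel: admittances add. Y = 1/R + 1/(jωL) + jωC
Y = (0.000546 + j5.73e-05) S
|Y| = 0.000549 S → |Z| = 1/|Y| = 1820 Ω, ∠Z = −∠Y = -5.99°

-5.99°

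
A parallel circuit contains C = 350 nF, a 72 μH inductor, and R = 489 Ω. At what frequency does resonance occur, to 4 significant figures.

ω₀ = 1/√(LC) = 1/√(7.2e-05 × 3.5e-07) = 199200 rad/s
f₀ = ω₀/(2π) = 31.70 kHz

31.70 kHz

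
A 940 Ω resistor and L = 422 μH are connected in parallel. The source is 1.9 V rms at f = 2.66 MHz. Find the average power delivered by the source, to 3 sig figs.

ω = 2πf = 1.671e+07 rad/s
X_L = ωL = 7050 Ω
Parallel: admittances add. Y = 1/R + 1/(jωL)
Y = (0.00106 − j0.000142) S
|Y| = 0.00107 S → |Z| = 1/|Y| = 932 Ω, ∠Z = −∠Y = 7.59°
I = V/|Z| = 2.04 mA
P = VI cos φ = 1.9 × 0.00204 × cos(7.59°) = 3.84 mW

3.84 mW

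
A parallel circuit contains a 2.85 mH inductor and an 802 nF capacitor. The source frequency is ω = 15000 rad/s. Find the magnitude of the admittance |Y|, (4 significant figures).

X_L = ωL = 42.75 Ω
X_C = 1/(ωC) = 83.13 Ω
Parallel: admittances add. Y = 1/(jωL) + jωC
Y = (0 − j0.01136) S
|Y| = 0.01136 S → |Z| = 1/|Y| = 88.01 Ω, ∠Z = −∠Y = 90.00°

11.36 mS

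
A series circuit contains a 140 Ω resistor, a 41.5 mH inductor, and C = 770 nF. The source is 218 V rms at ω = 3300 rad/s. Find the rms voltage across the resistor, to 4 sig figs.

104.4 V

X_L = ωL = 137.0 Ω
X_C = 1/(ωC) = 393.5 Ω
Net reactance X = X_L − X_C = -256.6 Ω
Z = 140.0 − j256.6 Ω
|Z| = √(140.0² + 256.6²) = 292.3 Ω
I = V/|Z| = 745.8 mA
V_R = I·|Z_R| = 0.7458 × 140.0 = 104.4 V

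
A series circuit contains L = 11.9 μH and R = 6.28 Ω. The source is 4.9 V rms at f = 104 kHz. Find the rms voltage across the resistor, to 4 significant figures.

ω = 2πf = 653500 rad/s
X_L = ωL = 7.776 Ω
Z = 6.280 + j7.776 Ω
|Z| = √(6.280² + 7.776²) = 9.995 Ω
I = V/|Z| = 490.2 mA
V_R = I·|Z_R| = 0.4902 × 6.280 = 3.079 V

3.079 V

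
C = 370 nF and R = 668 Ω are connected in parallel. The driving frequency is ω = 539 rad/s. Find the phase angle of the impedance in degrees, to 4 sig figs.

X_C = 1/(ωC) = 5014 Ω
Parallel: admittances add. Y = 1/R + jωC
Y = (0.001497 + j0.0001994) S
|Y| = 0.001510 S → |Z| = 1/|Y| = 662.2 Ω, ∠Z = −∠Y = -7.588°

-7.588°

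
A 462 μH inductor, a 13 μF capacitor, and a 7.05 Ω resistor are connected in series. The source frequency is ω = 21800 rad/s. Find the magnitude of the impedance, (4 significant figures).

9.618 Ω

X_L = ωL = 10.07 Ω
X_C = 1/(ωC) = 3.529 Ω
Net reactance X = X_L − X_C = 6.543 Ω
Z = 7.050 + j6.543 Ω
|Z| = √(7.050² + 6.543²) = 9.618 Ω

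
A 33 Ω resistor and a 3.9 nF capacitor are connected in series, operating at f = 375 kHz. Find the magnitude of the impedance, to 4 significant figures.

ω = 2πf = 2.356e+06 rad/s
X_C = 1/(ωC) = 108.8 Ω
Z = 33.00 − j108.8 Ω
|Z| = √(33.00² + 108.8²) = 113.7 Ω

113.7 Ω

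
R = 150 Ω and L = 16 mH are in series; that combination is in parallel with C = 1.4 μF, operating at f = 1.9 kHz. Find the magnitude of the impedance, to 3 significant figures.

ω = 2πf = 11940 rad/s
X_L = ωL = 191 Ω
X_C = 1/(ωC) = 59.8 Ω
Branch 1 (R+jX_L): Z₁ = 150 + j191 Ω, |Z₁| = 243 Ω
Branch 2 (−jX_C): Z₂ = −j59.8 Ω
Parallel: Z = Z₁Z₂/(Z₁+Z₂), |Z| = 72.9 Ω, ∠Z = -79.3°

72.9 Ω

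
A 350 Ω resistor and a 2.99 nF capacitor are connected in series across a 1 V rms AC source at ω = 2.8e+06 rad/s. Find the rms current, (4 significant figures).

X_C = 1/(ωC) = 119.4 Ω
Z = 350.0 − j119.4 Ω
|Z| = √(350.0² + 119.4²) = 369.8 Ω
I = V/|Z| = 1/369.8 = 2.704 mA

2.704 mA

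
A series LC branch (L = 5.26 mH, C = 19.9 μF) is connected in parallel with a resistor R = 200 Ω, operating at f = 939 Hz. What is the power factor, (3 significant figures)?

ω = 2πf = 5900 rad/s
X_L = ωL = 31.0 Ω
X_C = 1/(ωC) = 8.52 Ω
Branch 1: Z₁ = R = 200 Ω
Branch 2 (series LC): Z₂ = j(X_L − X_C) = j22.5 Ω
Parallel: Z = Z₁Z₂/(Z₁+Z₂), |Z| = 22.4 Ω, ∠Z = 83.6°
cos φ = cos(83.6°) = 0.112

0.112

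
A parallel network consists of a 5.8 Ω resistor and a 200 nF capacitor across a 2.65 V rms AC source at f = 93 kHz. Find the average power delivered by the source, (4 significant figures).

1.211 W

ω = 2πf = 584300 rad/s
X_C = 1/(ωC) = 8.557 Ω
Parallel: admittances add. Y = 1/R + jωC
Y = (0.1724 + j0.1169) S
|Y| = 0.2083 S → |Z| = 1/|Y| = 4.801 Ω, ∠Z = −∠Y = -34.13°
I = V/|Z| = 552.0 mA
P = VI cos φ = 2.65 × 0.5520 × cos(-34.13°) = 1.211 W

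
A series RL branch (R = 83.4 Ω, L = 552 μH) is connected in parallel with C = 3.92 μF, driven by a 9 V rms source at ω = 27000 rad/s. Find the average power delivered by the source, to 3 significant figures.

X_L = ωL = 14.9 Ω
X_C = 1/(ωC) = 9.45 Ω
Branch 1 (R+jX_L): Z₁ = 83.4 + j14.9 Ω, |Z₁| = 84.7 Ω
Branch 2 (−jX_C): Z₂ = −j9.45 Ω
Parallel: Z = Z₁Z₂/(Z₁+Z₂), |Z| = 9.58 Ω, ∠Z = -83.6°
I = V/|Z| = 940 mA
P = VI cos φ = 9 × 0.940 × cos(-83.6°) = 941 mW

941 mW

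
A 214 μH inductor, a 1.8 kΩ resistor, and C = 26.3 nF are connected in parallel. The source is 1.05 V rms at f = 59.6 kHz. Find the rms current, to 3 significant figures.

ω = 2πf = 374500 rad/s
X_L = ωL = 80.1 Ω
X_C = 1/(ωC) = 102 Ω
Parallel: admittances add. Y = 1/R + 1/(jωL) + jωC
Y = (0.000556 − j0.00263) S
|Y| = 0.00269 S → |Z| = 1/|Y| = 372 Ω, ∠Z = −∠Y = 78.1°
I = V/|Z| = 1.05/372 = 2.82 mA

2.82 mA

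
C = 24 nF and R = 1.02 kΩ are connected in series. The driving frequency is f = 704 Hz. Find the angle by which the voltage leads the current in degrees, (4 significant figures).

ω = 2πf = 4423 rad/s
X_C = 1/(ωC) = 9420 Ω
Z = 1020 − j9420 Ω
|Z| = √(1020² + 9420²) = 9475 Ω
∠Z = arctan(-9420/1020) = -83.82°

-83.82°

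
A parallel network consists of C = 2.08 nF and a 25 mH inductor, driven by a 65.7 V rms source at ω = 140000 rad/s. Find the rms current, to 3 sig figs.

X_L = ωL = 3500 Ω
X_C = 1/(ωC) = 3430 Ω
Parallel: admittances add. Y = 1/(jωL) + jωC
Y = (0 + j5.49e-06) S
|Y| = 5.49e-06 S → |Z| = 1/|Y| = 182000 Ω, ∠Z = −∠Y = -90.0°
I = V/|Z| = 65.7/182000 = 360 μA

360 μA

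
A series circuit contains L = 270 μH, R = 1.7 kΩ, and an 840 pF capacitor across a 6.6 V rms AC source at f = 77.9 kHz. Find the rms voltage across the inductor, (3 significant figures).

ω = 2πf = 489500 rad/s
X_L = ωL = 132 Ω
X_C = 1/(ωC) = 2430 Ω
Net reactance X = X_L − X_C = -2300 Ω
Z = 1700 − j2300 Ω
|Z| = √(1700² + 2300²) = 2860 Ω
I = V/|Z| = 2.31 mA
V_L = I·|Z_L| = 0.00231 × 132 = 0.305 V

0.305 V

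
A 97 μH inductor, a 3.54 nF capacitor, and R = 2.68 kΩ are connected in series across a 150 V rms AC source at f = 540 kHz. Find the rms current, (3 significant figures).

55.7 mA

ω = 2πf = 3.393e+06 rad/s
X_L = ωL = 329 Ω
X_C = 1/(ωC) = 83.3 Ω
Net reactance X = X_L − X_C = 246 Ω
Z = 2680 + j246 Ω
|Z| = √(2680² + 246²) = 2690 Ω
I = V/|Z| = 150/2690 = 55.7 mA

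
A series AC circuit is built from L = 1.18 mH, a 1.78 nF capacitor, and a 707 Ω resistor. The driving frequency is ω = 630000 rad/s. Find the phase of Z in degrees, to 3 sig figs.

-11.8°

X_L = ωL = 743 Ω
X_C = 1/(ωC) = 892 Ω
Net reactance X = X_L − X_C = -148 Ω
Z = 707 − j148 Ω
|Z| = √(707² + 148²) = 722 Ω
∠Z = arctan(-148/707) = -11.8°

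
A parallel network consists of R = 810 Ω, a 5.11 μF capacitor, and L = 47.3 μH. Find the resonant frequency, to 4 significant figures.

ω₀ = 1/√(LC) = 1/√(4.73e-05 × 5.11e-06) = 64320 rad/s
f₀ = ω₀/(2π) = 10.24 kHz

10.24 kHz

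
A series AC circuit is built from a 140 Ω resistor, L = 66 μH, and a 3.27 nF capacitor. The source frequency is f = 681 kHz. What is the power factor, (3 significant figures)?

0.553

ω = 2πf = 4.279e+06 rad/s
X_L = ωL = 282 Ω
X_C = 1/(ωC) = 71.5 Ω
Net reactance X = X_L − X_C = 211 Ω
Z = 140 + j211 Ω
|Z| = √(140² + 211²) = 253 Ω
∠Z = arctan(211/140) = 56.4°
cos φ = cos(56.4°) = 0.553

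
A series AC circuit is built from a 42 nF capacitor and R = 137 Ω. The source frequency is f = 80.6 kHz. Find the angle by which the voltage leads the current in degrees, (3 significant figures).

-18.9°

ω = 2πf = 506400 rad/s
X_C = 1/(ωC) = 47.0 Ω
Z = 137 − j47.0 Ω
|Z| = √(137² + 47.0²) = 145 Ω
∠Z = arctan(-47.0/137) = -18.9°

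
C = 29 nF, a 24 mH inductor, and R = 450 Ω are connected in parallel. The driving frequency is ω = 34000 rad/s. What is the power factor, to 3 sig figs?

X_L = ωL = 816 Ω
X_C = 1/(ωC) = 1010 Ω
Parallel: admittances add. Y = 1/R + 1/(jωL) + jωC
Y = (0.00222 − j0.000239) S
|Y| = 0.00224 S → |Z| = 1/|Y| = 447 Ω, ∠Z = −∠Y = 6.15°
cos φ = cos(6.15°) = 0.994

0.994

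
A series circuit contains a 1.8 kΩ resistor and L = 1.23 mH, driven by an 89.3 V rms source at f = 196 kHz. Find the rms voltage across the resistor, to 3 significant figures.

68.3 V

ω = 2πf = 1.232e+06 rad/s
X_L = ωL = 1510 Ω
Z = 1800 + j1510 Ω
|Z| = √(1800² + 1510²) = 2350 Ω
I = V/|Z| = 38.0 mA
V_R = I·|Z_R| = 0.0380 × 1800 = 68.3 V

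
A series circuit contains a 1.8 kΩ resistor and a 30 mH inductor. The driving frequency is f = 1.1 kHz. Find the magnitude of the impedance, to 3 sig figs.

ω = 2πf = 6912 rad/s
X_L = ωL = 207 Ω
Z = 1800 + j207 Ω
|Z| = √(1800² + 207²) = 1810 Ω

1810 Ω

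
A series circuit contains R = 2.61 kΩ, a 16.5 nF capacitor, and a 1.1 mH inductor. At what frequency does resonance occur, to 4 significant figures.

37.36 kHz

ω₀ = 1/√(LC) = 1/√(0.0011 × 1.65e-08) = 234700 rad/s
f₀ = ω₀/(2π) = 37.36 kHz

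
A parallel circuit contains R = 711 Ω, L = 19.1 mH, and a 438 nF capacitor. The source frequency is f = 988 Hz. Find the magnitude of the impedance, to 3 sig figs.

ω = 2πf = 6208 rad/s
X_L = ωL = 119 Ω
X_C = 1/(ωC) = 368 Ω
Parallel: admittances add. Y = 1/R + 1/(jωL) + jωC
Y = (0.00141 − j0.00571) S
|Y| = 0.00589 S → |Z| = 1/|Y| = 170 Ω, ∠Z = −∠Y = 76.2°

170 Ω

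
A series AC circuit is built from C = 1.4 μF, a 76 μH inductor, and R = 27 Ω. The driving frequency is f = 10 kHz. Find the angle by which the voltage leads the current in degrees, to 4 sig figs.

-13.72°

ω = 2πf = 62830 rad/s
X_L = ωL = 4.775 Ω
X_C = 1/(ωC) = 11.37 Ω
Net reactance X = X_L − X_C = -6.593 Ω
Z = 27.00 − j6.593 Ω
|Z| = √(27.00² + 6.593²) = 27.79 Ω
∠Z = arctan(-6.593/27.00) = -13.72°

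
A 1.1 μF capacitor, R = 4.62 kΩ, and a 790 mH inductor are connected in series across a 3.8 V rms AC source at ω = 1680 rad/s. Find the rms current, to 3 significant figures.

X_L = ωL = 1330 Ω
X_C = 1/(ωC) = 541 Ω
Net reactance X = X_L − X_C = 786 Ω
Z = 4620 + j786 Ω
|Z| = √(4620² + 786²) = 4690 Ω
I = V/|Z| = 3.8/4690 = 811 μA

811 μA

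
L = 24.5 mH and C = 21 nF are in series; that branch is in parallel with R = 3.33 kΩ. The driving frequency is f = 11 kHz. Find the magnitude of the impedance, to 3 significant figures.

962 Ω

ω = 2πf = 69120 rad/s
X_L = ωL = 1690 Ω
X_C = 1/(ωC) = 689 Ω
Branch 1: Z₁ = R = 3330 Ω
Branch 2 (series LC): Z₂ = j(X_L − X_C) = j1000 Ω
Parallel: Z = Z₁Z₂/(Z₁+Z₂), |Z| = 962 Ω, ∠Z = 73.2°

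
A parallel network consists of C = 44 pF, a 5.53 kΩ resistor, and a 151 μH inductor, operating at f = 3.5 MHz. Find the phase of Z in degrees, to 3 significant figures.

ω = 2πf = 2.199e+07 rad/s
X_L = ωL = 3320 Ω
X_C = 1/(ωC) = 1030 Ω
Parallel: admittances add. Y = 1/R + 1/(jωL) + jωC
Y = (0.000181 + j0.000666) S
|Y| = 0.000691 S → |Z| = 1/|Y| = 1450 Ω, ∠Z = −∠Y = -74.8°

-74.8°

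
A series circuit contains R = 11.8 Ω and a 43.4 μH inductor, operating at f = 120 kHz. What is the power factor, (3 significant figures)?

0.339

ω = 2πf = 754000 rad/s
X_L = ωL = 32.7 Ω
Z = 11.8 + j32.7 Ω
|Z| = √(11.8² + 32.7²) = 34.8 Ω
∠Z = arctan(32.7/11.8) = 70.2°
cos φ = cos(70.2°) = 0.339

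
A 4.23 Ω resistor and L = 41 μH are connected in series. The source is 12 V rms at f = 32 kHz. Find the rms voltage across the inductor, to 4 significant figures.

ω = 2πf = 201100 rad/s
X_L = ωL = 8.244 Ω
Z = 4.230 + j8.244 Ω
|Z| = √(4.230² + 8.244²) = 9.265 Ω
I = V/|Z| = 1.295 A
V_L = I·|Z_L| = 1.295 × 8.244 = 10.68 V

10.68 V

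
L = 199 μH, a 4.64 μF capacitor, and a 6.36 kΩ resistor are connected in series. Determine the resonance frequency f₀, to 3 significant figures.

5.24 kHz

ω₀ = 1/√(LC) = 1/√(0.000199 × 4.64e-06) = 32910 rad/s
f₀ = ω₀/(2π) = 5.24 kHz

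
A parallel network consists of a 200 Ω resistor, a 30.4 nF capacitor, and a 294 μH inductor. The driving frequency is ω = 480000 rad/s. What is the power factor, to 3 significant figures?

0.554

X_L = ωL = 141 Ω
X_C = 1/(ωC) = 68.5 Ω
Parallel: admittances add. Y = 1/R + 1/(jωL) + jωC
Y = (0.00500 + j0.00751) S
|Y| = 0.00902 S → |Z| = 1/|Y| = 111 Ω, ∠Z = −∠Y = -56.3°
cos φ = cos(-56.3°) = 0.554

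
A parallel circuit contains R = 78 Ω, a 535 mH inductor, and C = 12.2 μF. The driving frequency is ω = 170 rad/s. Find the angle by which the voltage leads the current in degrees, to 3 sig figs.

34.8°

X_L = ωL = 91.0 Ω
X_C = 1/(ωC) = 482 Ω
Parallel: admittances add. Y = 1/R + 1/(jωL) + jωC
Y = (0.0128 − j0.00892) S
|Y| = 0.0156 S → |Z| = 1/|Y| = 64.0 Ω, ∠Z = −∠Y = 34.8°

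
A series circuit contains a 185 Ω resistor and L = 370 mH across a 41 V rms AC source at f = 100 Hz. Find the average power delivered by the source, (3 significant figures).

3.52 W

ω = 2πf = 628.3 rad/s
X_L = ωL = 232 Ω
Z = 185 + j232 Ω
|Z| = √(185² + 232²) = 297 Ω
∠Z = arctan(232/185) = 51.5°
I = V/|Z| = 138 mA
P = VI cos φ = 41 × 0.138 × cos(51.5°) = 3.52 W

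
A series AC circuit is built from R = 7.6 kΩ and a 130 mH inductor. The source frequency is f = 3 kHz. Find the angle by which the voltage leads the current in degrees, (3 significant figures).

17.9°

ω = 2πf = 18850 rad/s
X_L = ωL = 2450 Ω
Z = 7600 + j2450 Ω
|Z| = √(7600² + 2450²) = 7990 Ω
∠Z = arctan(2450/7600) = 17.9°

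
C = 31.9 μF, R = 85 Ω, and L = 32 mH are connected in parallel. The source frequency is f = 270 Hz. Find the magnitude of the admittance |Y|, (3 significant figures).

37.6 mS

ω = 2πf = 1696 rad/s
X_L = ωL = 54.3 Ω
X_C = 1/(ωC) = 18.5 Ω
Parallel: admittances add. Y = 1/R + 1/(jωL) + jωC
Y = (0.0118 + j0.0357) S
|Y| = 0.0376 S → |Z| = 1/|Y| = 26.6 Ω, ∠Z = −∠Y = -71.8°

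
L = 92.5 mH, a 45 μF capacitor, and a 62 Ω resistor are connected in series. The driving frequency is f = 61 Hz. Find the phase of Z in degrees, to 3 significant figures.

-20.0°

ω = 2πf = 383.3 rad/s
X_L = ωL = 35.5 Ω
X_C = 1/(ωC) = 58.0 Ω
Net reactance X = X_L − X_C = -22.5 Ω
Z = 62.0 − j22.5 Ω
|Z| = √(62.0² + 22.5²) = 66.0 Ω
∠Z = arctan(-22.5/62.0) = -20.0°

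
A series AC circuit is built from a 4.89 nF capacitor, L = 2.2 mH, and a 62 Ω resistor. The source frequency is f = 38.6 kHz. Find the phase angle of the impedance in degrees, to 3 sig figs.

ω = 2πf = 242500 rad/s
X_L = ωL = 534 Ω
X_C = 1/(ωC) = 843 Ω
Net reactance X = X_L − X_C = -310 Ω
Z = 62.0 − j310 Ω
|Z| = √(62.0² + 310²) = 316 Ω
∠Z = arctan(-310/62.0) = -78.7°

-78.7°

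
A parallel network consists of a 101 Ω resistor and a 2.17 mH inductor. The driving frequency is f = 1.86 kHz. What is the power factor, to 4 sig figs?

ω = 2πf = 11690 rad/s
X_L = ωL = 25.36 Ω
Parallel: admittances add. Y = 1/R + 1/(jωL)
Y = (0.009901 − j0.03943) S
|Y| = 0.04066 S → |Z| = 1/|Y| = 24.60 Ω, ∠Z = −∠Y = 75.90°
cos φ = cos(75.90°) = 0.2435

0.2435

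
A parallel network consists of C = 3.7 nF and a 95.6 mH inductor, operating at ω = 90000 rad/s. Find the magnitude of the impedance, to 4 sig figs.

4613 Ω

X_L = ωL = 8604 Ω
X_C = 1/(ωC) = 3003 Ω
Parallel: admittances add. Y = 1/(jωL) + jωC
Y = (0 + j0.0002168) S
|Y| = 0.0002168 S → |Z| = 1/|Y| = 4613 Ω, ∠Z = −∠Y = -90.00°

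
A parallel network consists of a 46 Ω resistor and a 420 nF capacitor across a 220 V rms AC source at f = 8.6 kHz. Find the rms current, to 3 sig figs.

ω = 2πf = 54040 rad/s
X_C = 1/(ωC) = 44.1 Ω
Parallel: admittances add. Y = 1/R + jωC
Y = (0.0217 + j0.0227) S
|Y| = 0.0314 S → |Z| = 1/|Y| = 31.8 Ω, ∠Z = −∠Y = -46.2°
I = V/|Z| = 220/31.8 = 6.91 A

6.91 A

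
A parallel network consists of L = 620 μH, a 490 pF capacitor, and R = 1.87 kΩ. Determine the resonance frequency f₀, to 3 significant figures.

289 kHz

ω₀ = 1/√(LC) = 1/√(0.00062 × 4.9e-10) = 1.814e+06 rad/s
f₀ = ω₀/(2π) = 289 kHz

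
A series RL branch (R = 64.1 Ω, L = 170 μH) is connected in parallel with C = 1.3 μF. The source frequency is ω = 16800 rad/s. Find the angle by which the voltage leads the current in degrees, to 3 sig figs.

X_L = ωL = 2.86 Ω
X_C = 1/(ωC) = 45.8 Ω
Branch 1 (R+jX_L): Z₁ = 64.1 + j2.86 Ω, |Z₁| = 64.2 Ω
Branch 2 (−jX_C): Z₂ = −j45.8 Ω
Parallel: Z = Z₁Z₂/(Z₁+Z₂), |Z| = 38.1 Ω, ∠Z = -53.6°

-53.6°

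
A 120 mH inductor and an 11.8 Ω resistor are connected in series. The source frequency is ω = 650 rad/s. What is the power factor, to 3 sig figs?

0.150

X_L = ωL = 78.0 Ω
Z = 11.8 + j78.0 Ω
|Z| = √(11.8² + 78.0²) = 78.9 Ω
∠Z = arctan(78.0/11.8) = 81.4°
cos φ = cos(81.4°) = 0.150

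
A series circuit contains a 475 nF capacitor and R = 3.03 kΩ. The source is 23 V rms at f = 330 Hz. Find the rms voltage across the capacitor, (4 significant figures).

ω = 2πf = 2073 rad/s
X_C = 1/(ωC) = 1015 Ω
Z = 3030 − j1015 Ω
|Z| = √(3030² + 1015²) = 3196 Ω
I = V/|Z| = 7.197 mA
V_C = I·|Z_C| = 0.007197 × 1015 = 7.308 V

7.308 V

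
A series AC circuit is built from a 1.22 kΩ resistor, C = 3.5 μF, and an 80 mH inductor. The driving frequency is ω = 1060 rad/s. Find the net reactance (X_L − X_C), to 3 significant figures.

-185 Ω

X_L = ωL = 84.8 Ω
X_C = 1/(ωC) = 270 Ω
X = 84.8 − 270 = -185 Ω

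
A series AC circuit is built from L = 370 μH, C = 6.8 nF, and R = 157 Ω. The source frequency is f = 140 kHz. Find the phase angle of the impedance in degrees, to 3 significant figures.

ω = 2πf = 879600 rad/s
X_L = ωL = 325 Ω
X_C = 1/(ωC) = 167 Ω
Net reactance X = X_L − X_C = 158 Ω
Z = 157 + j158 Ω
|Z| = √(157² + 158²) = 223 Ω
∠Z = arctan(158/157) = 45.2°

45.2°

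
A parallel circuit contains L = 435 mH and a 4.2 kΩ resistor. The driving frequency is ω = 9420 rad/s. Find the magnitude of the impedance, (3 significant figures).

2930 Ω

X_L = ωL = 4100 Ω
Parallel: admittances add. Y = 1/R + 1/(jωL)
Y = (0.000238 − j0.000244) S
|Y| = 0.000341 S → |Z| = 1/|Y| = 2930 Ω, ∠Z = −∠Y = 45.7°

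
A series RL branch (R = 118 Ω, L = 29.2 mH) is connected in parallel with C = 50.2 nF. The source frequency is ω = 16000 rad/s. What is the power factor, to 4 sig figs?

0.3875

X_L = ωL = 467.2 Ω
X_C = 1/(ωC) = 1245 Ω
Branch 1 (R+jX_L): Z₁ = 118.0 + j467.2 Ω, |Z₁| = 481.9 Ω
Branch 2 (−jX_C): Z₂ = −j1245 Ω
Parallel: Z = Z₁Z₂/(Z₁+Z₂), |Z| = 762.6 Ω, ∠Z = 67.20°
cos φ = cos(67.20°) = 0.3875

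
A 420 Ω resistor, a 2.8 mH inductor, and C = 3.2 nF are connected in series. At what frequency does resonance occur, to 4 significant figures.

ω₀ = 1/√(LC) = 1/√(0.0028 × 3.2e-09) = 334100 rad/s
f₀ = ω₀/(2π) = 53.17 kHz

53.17 kHz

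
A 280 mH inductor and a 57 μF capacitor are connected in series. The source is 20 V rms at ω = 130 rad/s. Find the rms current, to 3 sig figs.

203 mA

X_L = ωL = 36.4 Ω
X_C = 1/(ωC) = 135 Ω
Net reactance X = X_L − X_C = -98.6 Ω
Z = − j98.6 Ω
|Z| = √(0² + 98.6²) = 98.6 Ω
I = V/|Z| = 20/98.6 = 203 mA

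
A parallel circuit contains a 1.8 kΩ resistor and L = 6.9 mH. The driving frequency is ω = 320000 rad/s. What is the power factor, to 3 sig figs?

0.775

X_L = ωL = 2210 Ω
Parallel: admittances add. Y = 1/R + 1/(jωL)
Y = (0.000556 − j0.000453) S
|Y| = 0.000717 S → |Z| = 1/|Y| = 1400 Ω, ∠Z = −∠Y = 39.2°
cos φ = cos(39.2°) = 0.775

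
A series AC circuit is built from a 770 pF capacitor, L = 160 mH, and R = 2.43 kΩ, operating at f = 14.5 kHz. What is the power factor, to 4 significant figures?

0.9913

ω = 2πf = 91110 rad/s
X_L = ωL = 14580 Ω
X_C = 1/(ωC) = 14250 Ω
Net reactance X = X_L − X_C = 322.2 Ω
Z = 2430 + j322.2 Ω
|Z| = √(2430² + 322.2²) = 2451 Ω
∠Z = arctan(322.2/2430) = 7.552°
cos φ = cos(7.552°) = 0.9913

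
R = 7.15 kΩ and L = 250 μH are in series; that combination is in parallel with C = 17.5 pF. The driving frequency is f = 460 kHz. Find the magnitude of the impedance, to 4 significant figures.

6983 Ω

ω = 2πf = 2.89e+06 rad/s
X_L = ωL = 722.6 Ω
X_C = 1/(ωC) = 19770 Ω
Branch 1 (R+jX_L): Z₁ = 7150 + j722.6 Ω, |Z₁| = 7186 Ω
Branch 2 (−jX_C): Z₂ = −j19770 Ω
Parallel: Z = Z₁Z₂/(Z₁+Z₂), |Z| = 6983 Ω, ∠Z = -14.80°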